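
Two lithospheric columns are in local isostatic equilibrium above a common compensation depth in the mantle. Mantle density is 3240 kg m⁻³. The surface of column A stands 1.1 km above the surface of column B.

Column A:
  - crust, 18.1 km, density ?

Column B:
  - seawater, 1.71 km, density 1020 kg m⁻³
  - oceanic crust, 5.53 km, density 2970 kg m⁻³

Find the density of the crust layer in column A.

2750 kg m⁻³

Take the compensation level at the base of the deeper column (depth z_c below the surface of column A) and equate Σ ρ_i t_i down to z_c; mantle fills any gap and the z_c terms cancel.
Column A: 18.1×ρ + (z_c − 18.1)×3240
Column B: 1.1×0 + 1.71×1020 + 5.53×2970 + (z_c − 1.1 − 7.24)×3240
The z_c×3240 term appears on both sides and cancels. Collect the known terms of each column as K = Σ(ρt)_known − 3240 × (depth of known layers): K_A = 0 − 3240×18.1 = −58644; K_B = 18168.3 − 3240×(1.1 + 7.24) = −8853.3.
Balance: K_A + 18.1×ρ = K_B, so ρ = (K_B − K_A)/18.1 = 49790.7/18.1 = 2750 kg m⁻³.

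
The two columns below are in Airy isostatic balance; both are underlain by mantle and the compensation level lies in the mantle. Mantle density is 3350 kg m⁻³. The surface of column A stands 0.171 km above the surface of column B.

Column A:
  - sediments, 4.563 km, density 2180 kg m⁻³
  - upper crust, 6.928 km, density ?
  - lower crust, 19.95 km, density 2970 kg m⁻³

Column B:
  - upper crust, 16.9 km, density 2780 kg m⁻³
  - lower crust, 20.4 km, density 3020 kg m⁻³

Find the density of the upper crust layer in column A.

Take the compensation level at the base of the deeper column (depth z_c below the surface of column A) and equate Σ ρ_i t_i down to z_c; mantle fills any gap and the z_c terms cancel.
Column A: 4.563×2180 + 6.928×ρ + 19.95×2970 + (z_c − 31.441)×3350
Column B: 0.171×0 + 16.9×2780 + 20.4×3020 + (z_c − 0.171 − 37.3)×3350
The z_c×3350 term appears on both sides and cancels. Collect the known terms of each column as K = Σ(ρt)_known − 3350 × (depth of known layers): K_A = 69198.84 − 3350×31.441 = −36128.51; K_B = 108590 − 3350×(0.171 + 37.3) = −16937.85.
Balance: K_A + 6.928×ρ = K_B, so ρ = (K_B − K_A)/6.928 = 19190.7/6.928 = 2770 kg m⁻³.

2770 kg m⁻³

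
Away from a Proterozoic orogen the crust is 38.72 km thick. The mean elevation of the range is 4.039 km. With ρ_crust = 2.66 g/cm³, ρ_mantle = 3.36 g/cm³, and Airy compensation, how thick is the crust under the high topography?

Root depth r = h ρ_c / (ρ_m − ρ_c) = 4.039 km × 2.66 / 0.7 = 15.35 km.
Total thickness = T + h + r = 38.72 km + 4.039 km + 15.35 km = 58.1 km.

58.1 km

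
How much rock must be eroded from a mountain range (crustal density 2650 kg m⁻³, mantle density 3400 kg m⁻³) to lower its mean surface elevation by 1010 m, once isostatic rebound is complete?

4580 m

Net drop Δ = e − u = e − e ρ_c/ρ_m = e (ρ_m − ρ_c)/ρ_m.
e = Δ ρ_m/(ρ_m − ρ_c) = 1010 m × 3400/750 = 4580 m.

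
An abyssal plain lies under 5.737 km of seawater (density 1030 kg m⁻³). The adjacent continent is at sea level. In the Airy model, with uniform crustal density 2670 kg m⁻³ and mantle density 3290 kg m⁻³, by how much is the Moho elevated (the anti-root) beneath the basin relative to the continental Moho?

In Airy isostatic equilibrium: replacing crust with seawater at the top is compensated by replacing crust with mantle at the base: d (ρ_c − ρ_w) = a (ρ_m − ρ_c).
a = d (ρ_c − ρ_w)/(ρ_m − ρ_c) = 5.737 km × 1640/620 = 15.2 km.

15.2 km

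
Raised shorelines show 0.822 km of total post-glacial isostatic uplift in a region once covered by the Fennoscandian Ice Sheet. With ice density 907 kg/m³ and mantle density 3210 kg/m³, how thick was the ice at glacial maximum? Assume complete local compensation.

u = t ρ_ice/ρ_m → t = u ρ_m/ρ_ice = 0.822 km × 3210/907 = 2.91 km.

2.91 km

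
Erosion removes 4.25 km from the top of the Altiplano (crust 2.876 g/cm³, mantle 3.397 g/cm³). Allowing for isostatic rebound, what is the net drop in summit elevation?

Rebound u = e ρ_c/ρ_m = 4.25 km × 2.876/3.397 = 3.598 km.
Net surface drop = e − u = 4.25 km − 3.598 km = e (ρ_m − ρ_c)/ρ_m = 0.652 km.

0.652 km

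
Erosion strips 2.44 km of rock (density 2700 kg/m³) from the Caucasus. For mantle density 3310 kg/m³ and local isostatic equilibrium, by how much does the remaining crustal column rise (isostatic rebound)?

1.99 km

Unloading: uplift u = e ρ_c/ρ_m = 2.44 km × 2700/3310 = 1.99 km.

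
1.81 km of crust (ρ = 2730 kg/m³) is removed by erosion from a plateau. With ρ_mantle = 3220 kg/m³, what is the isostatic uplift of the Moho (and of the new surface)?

1.53 km

Unloading: uplift u = e ρ_c/ρ_m = 1.81 km × 2730/3220 = 1.53 km.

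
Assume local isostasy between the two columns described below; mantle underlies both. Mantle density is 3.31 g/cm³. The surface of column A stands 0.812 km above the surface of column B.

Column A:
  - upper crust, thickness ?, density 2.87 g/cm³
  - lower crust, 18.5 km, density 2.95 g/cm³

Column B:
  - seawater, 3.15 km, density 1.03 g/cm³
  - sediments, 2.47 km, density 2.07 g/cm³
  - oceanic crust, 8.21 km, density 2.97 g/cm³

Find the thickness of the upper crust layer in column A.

Take the compensation level at the base of the deeper column (depth z_c below the surface of column A) and equate Σ ρ_i t_i down to z_c; mantle fills any gap and the z_c terms cancel.
Column A: x×2.87 + 18.5×2.95 + (z_c − 18.5 − x)×3.31
Column B: 0.812×0 + 3.15×1.03 + 2.47×2.07 + 8.21×2.97 + (z_c − 0.812 − 13.83)×3.31
The z_c×3.31 term appears on both sides and cancels. Collect the known terms of each column as K = Σ(ρt)_known − 3.31 × (depth of known layers): K_A = 54.575 − 3.31×18.5 = −6.66; K_B = 32.7411 − 3.31×(0.812 + 13.83) = −15.72392.
Balance: K_A − x×(3.31 − 2.87) = K_B, so x = (K_A − K_B)/(3.31 − 2.87) = 9.06392/0.44 = 20.6 km.

20.6 km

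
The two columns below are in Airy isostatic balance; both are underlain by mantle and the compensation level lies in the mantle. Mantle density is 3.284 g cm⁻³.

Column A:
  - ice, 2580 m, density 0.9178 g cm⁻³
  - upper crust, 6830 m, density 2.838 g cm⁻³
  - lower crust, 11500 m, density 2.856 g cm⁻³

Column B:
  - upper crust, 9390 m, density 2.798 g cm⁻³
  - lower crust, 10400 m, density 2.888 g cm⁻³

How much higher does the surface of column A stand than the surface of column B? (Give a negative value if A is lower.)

For any compensation level in the mantle, the mantle terms cancel and isostasy reduces to e = (Σt_A − Σt_B) − (Σ(ρt)_A − Σ(ρt)_B) / ρ_m.
Σt_A = 20910 m; Σt_B = 19790 m; Σ(ρt)_A = 54595.464; Σ(ρt)_B = 56308.42 (in m·g cm⁻³).
e = (20910 − 19790) − (54595.464 − 56308.42) / 3.284 = 1640 m.

1640 m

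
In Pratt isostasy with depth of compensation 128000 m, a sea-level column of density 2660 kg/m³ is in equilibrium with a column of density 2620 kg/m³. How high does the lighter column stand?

1950 m

ρ_ref D = ρ (D + h) → h = D (ρ_ref − ρ)/ρ.
h = 128000 m × (2660 − 2620)/2620 = 1950 m.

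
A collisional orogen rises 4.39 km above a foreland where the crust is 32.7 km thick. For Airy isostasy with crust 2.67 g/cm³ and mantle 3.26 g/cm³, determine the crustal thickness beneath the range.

57 km

Root depth r = h ρ_c / (ρ_m − ρ_c) = 4.39 km × 2.67 / 0.59 = 19.87 km.
Total thickness = T + h + r = 32.7 km + 4.39 km + 19.87 km = 57 km.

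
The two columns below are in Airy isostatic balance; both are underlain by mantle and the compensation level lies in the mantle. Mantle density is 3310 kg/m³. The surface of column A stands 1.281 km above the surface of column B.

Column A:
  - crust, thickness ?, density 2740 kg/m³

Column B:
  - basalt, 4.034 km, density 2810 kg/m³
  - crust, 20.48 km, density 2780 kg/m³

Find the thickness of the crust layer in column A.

Take the compensation level at the base of the deeper column (depth z_c below the surface of column A) and equate Σ ρ_i t_i down to z_c; mantle fills any gap and the z_c terms cancel.
Column A: x×2740 + (z_c − 0 − x)×3310
Column B: 1.281×0 + 4.034×2810 + 20.48×2780 + (z_c − 1.281 − 24.514)×3310
The z_c×3310 term appears on both sides and cancels. Collect the known terms of each column as K = Σ(ρt)_known − 3310 × (depth of known layers): K_A = 0 − 3310×0 = 0; K_B = 68269.94 − 3310×(1.281 + 24.514) = −17111.51.
Balance: K_A − x×(3310 − 2740) = K_B, so x = (K_A − K_B)/(3310 − 2740) = 17111.5/570 = 30 km.

30 km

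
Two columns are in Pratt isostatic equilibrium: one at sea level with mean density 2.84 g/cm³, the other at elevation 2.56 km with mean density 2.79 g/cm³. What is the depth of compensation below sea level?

ρ_ref D = ρ (D + h) → D (ρ_ref − ρ) = ρ h.
D = ρ h/(ρ_ref − ρ) = 2.79 × 2.56 km/(2.84 − 2.79) = 143 km.

143 km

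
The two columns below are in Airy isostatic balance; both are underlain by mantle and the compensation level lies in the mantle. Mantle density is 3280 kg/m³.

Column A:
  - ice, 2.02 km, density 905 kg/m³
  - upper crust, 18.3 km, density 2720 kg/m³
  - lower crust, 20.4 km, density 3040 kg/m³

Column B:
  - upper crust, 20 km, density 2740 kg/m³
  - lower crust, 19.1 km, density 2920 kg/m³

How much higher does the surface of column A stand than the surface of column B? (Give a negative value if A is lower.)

0.691 km

For any compensation level in the mantle, the mantle terms cancel and isostasy reduces to e = (Σt_A − Σt_B) − (Σ(ρt)_A − Σ(ρt)_B) / ρ_m.
Σt_A = 40.72 km; Σt_B = 39.1 km; Σ(ρt)_A = 113620.1; Σ(ρt)_B = 110572 (in km·kg/m³).
e = (40.72 − 39.1) − (113620.1 − 110572) / 3280 = 0.691 km.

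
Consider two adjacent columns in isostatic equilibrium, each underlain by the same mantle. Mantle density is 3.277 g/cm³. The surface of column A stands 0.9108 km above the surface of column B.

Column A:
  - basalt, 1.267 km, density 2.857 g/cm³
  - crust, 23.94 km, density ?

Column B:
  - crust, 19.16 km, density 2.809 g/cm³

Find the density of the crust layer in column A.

2.8 g/cm³

Take the compensation level at the base of the deeper column (depth z_c below the surface of column A) and equate Σ ρ_i t_i down to z_c; mantle fills any gap and the z_c terms cancel.
Column A: 1.267×2.857 + 23.94×ρ + (z_c − 25.207)×3.277
Column B: 0.9108×0 + 19.16×2.809 + (z_c − 0.9108 − 19.16)×3.277
The z_c×3.277 term appears on both sides and cancels. Collect the known terms of each column as K = Σ(ρt)_known − 3.277 × (depth of known layers): K_A = 3.619819 − 3.277×25.207 = −78.98352; K_B = 53.82044 − 3.277×(0.9108 + 19.16) = −11.9515716.
Balance: K_A + 23.94×ρ = K_B, so ρ = (K_B − K_A)/23.94 = 67.0319/23.94 = 2.8 g/cm³.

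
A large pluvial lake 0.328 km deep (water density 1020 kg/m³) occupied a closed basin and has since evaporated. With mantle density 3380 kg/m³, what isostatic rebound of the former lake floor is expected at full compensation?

u = d ρ_w/ρ_m = 0.328 km × 1020/3380 = 0.099 km.

0.099 km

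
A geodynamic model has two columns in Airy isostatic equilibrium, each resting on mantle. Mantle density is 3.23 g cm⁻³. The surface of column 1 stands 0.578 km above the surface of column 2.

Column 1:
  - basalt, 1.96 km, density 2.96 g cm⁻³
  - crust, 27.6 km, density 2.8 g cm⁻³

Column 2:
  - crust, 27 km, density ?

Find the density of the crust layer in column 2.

Take the compensation level at the base of the deeper column (depth z_c below the surface of column 1) and equate Σ ρ_i t_i down to z_c; mantle fills any gap and the z_c terms cancel.
Column 1: 1.96×2.96 + 27.6×2.8 + (z_c − 29.56)×3.23
Column 2: 0.578×0 + 27×ρ + (z_c − 0.578 − 27)×3.23
The z_c×3.23 term appears on both sides and cancels. Collect the known terms of each column as K = Σ(ρt)_known − 3.23 × (depth of known layers): K_1 = 83.0816 − 3.23×29.56 = −12.3972; K_2 = 0 − 3.23×(0.578 + 27) = −89.07694.
Balance: K_1 = K_2 + 27×ρ, so ρ = (K_1 − K_2)/27 = 76.6797/27 = 2.84 g cm⁻³.

2.84 g cm⁻³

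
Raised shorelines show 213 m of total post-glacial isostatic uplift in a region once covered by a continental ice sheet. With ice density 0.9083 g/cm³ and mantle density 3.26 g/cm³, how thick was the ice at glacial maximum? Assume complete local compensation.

u = t ρ_ice/ρ_m → t = u ρ_m/ρ_ice = 213 m × 3.26/0.9083 = 764 m.

764 m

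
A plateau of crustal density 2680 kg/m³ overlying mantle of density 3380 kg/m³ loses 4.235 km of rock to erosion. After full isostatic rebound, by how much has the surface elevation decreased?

0.877 km

Rebound u = e ρ_c/ρ_m = 4.235 km × 2680/3380 = 3.358 km.
Net surface drop = e − u = 4.235 km − 3.358 km = e (ρ_m − ρ_c)/ρ_m = 0.877 km.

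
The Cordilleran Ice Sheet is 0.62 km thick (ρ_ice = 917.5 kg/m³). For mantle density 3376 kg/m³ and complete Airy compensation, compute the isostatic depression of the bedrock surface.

Equating mass per unit area of the two columns: the ice load ρ_ice t is balanced by mantle displaced below, ρ_m s.
s = t ρ_ice / ρ_m = 0.62 km × 917.5/3376 = 0.168 km.

0.168 km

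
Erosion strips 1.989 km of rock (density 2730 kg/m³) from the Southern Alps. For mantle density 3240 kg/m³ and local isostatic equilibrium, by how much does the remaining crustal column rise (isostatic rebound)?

Unloading: uplift u = e ρ_c/ρ_m = 1.989 km × 2730/3240 = 1.68 km.

1.68 km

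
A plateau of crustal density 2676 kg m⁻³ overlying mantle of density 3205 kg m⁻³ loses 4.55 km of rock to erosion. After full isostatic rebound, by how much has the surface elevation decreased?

Rebound u = e ρ_c/ρ_m = 4.55 km × 2676/3205 = 3.799 km.
Net surface drop = e − u = 4.55 km − 3.799 km = e (ρ_m − ρ_c)/ρ_m = 0.751 km.

0.751 km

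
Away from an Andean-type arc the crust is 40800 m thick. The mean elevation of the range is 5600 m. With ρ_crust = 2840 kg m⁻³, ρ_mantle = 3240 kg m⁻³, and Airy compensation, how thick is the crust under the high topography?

Root depth r = h ρ_c / (ρ_m − ρ_c) = 5600 m × 2840 / 400 = 39760 m.
Total thickness = T + h + r = 40800 m + 5600 m + 39760 m = 86200 m.

86200 m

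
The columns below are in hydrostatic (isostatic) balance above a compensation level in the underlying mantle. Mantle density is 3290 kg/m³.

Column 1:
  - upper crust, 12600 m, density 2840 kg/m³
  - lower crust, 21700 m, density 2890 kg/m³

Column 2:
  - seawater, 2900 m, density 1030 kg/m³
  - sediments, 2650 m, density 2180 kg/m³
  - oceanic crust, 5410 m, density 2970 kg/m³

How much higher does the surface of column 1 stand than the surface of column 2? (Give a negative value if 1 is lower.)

For any compensation level in the mantle, the mantle terms cancel and isostasy reduces to e = (Σt_1 − Σt_2) − (Σ(ρt)_1 − Σ(ρt)_2) / ρ_m.
Σt_1 = 34300 m; Σt_2 = 10960 m; Σ(ρt)_1 = 98497000; Σ(ρt)_2 = 24831700 (in m·kg/m³).
e = (34300 − 10960) − (98497000 − 24831700) / 3290 = 949 m.

949 m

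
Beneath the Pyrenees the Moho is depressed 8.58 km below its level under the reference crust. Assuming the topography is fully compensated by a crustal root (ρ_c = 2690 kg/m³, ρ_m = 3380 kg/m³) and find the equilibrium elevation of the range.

Balancing pressure at the compensation depth: ρ_c h = (ρ_m − ρ_c) r.
h = r (ρ_m − ρ_c) / ρ_c = 8.58 km × (3380 − 2690) / 2690 = 2.2 km.

2.2 km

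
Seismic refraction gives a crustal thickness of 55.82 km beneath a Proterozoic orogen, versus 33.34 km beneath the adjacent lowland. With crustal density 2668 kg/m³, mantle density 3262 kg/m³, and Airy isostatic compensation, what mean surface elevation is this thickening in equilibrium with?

4.09 km

Excess crust Δ = 55.82 km − 33.34 km = 22.48 km, split between elevation h and root r with h + r = Δ.
Airy balance ρ_c h = (ρ_m − ρ_c) r gives r = h ρ_c/(ρ_m − ρ_c), so h (1 + ρ_c/(ρ_m − ρ_c)) = Δ, i.e. h = Δ (ρ_m − ρ_c)/ρ_m.
h = 22.48 km × 594/3262 = 4.09 km.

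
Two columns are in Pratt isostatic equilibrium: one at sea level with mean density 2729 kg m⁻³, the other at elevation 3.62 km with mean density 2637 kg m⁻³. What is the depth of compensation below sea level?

ρ_ref D = ρ (D + h) → D (ρ_ref − ρ) = ρ h.
D = ρ h/(ρ_ref − ρ) = 2637 × 3.62 km/(2729 − 2637) = 104 km.

104 km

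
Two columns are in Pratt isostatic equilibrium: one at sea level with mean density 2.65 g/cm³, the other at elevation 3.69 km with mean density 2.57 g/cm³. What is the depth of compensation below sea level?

119 km

ρ_ref D = ρ (D + h) → D (ρ_ref − ρ) = ρ h.
D = ρ h/(ρ_ref − ρ) = 2.57 × 3.69 km/(2.65 − 2.57) = 119 km.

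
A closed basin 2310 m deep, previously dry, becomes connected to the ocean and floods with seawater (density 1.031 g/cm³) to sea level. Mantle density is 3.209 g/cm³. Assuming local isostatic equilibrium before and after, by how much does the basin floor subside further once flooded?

After flooding the water column is d + s deep. Its weight must equal the weight of mantle displaced by the extra subsidence s: (d + s) ρ_w = s ρ_m.
s = d ρ_w / (ρ_m − ρ_w) = 2310 m × 1.031/(3.209 − 1.031) = 1090 m.

1090 m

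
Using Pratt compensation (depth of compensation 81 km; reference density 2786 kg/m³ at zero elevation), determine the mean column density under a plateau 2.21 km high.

2710 kg/m³

Pratt balance: ρ_ref D = ρ (D + h).
ρ = ρ_ref D/(D + h) = 2786 × 81 km/(81 km + 2.21 km) = 2710 kg/m³.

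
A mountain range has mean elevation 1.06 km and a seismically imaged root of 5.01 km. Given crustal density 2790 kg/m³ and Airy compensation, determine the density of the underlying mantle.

Airy balance: ρ_c h = (ρ_m − ρ_c) r → ρ_m = ρ_c (1 + h/r).
ρ_m = 2790 × (1 + 1.06 km/5.01 km) = 3380 kg/m³.

3380 kg/m³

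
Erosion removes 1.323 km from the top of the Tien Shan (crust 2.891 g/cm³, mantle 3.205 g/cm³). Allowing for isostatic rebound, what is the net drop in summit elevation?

Rebound u = e ρ_c/ρ_m = 1.323 km × 2.891/3.205 = 1.193 km.
Net surface drop = e − u = 1.323 km − 1.193 km = e (ρ_m − ρ_c)/ρ_m = 0.13 km.

0.13 km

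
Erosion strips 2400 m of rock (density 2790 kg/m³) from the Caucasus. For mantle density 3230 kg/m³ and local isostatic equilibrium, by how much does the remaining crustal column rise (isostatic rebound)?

Unloading: uplift u = e ρ_c/ρ_m = 2400 m × 2790/3230 = 2070 m.

2070 m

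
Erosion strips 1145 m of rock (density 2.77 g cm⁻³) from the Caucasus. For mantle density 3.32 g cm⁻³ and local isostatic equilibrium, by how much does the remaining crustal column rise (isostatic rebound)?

955 m

Unloading: uplift u = e ρ_c/ρ_m = 1145 m × 2.77/3.32 = 955 m.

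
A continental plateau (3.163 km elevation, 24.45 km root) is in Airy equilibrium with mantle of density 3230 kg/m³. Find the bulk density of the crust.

2860 kg/m³

ρ_c h = (ρ_m − ρ_c) r → ρ_c (h + r) = ρ_m r → ρ_c = ρ_m r / (h + r).
ρ_c = 3230 × 24.45 km / (3.163 km + 24.45 km) = 2860 kg/m³.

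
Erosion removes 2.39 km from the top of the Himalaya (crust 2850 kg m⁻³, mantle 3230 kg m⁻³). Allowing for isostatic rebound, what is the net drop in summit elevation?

Rebound u = e ρ_c/ρ_m = 2.39 km × 2850/3230 = 2.109 km.
Net surface drop = e − u = 2.39 km − 2.109 km = e (ρ_m − ρ_c)/ρ_m = 0.281 km.

0.281 km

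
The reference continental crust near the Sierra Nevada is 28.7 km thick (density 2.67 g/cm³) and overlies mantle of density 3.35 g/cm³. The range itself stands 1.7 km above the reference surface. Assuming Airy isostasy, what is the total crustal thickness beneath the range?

37.1 km

Root depth r = h ρ_c / (ρ_m − ρ_c) = 1.7 km × 2.67 / 0.68 = 6.675 km.
Total thickness = T + h + r = 28.7 km + 1.7 km + 6.675 km = 37.1 km.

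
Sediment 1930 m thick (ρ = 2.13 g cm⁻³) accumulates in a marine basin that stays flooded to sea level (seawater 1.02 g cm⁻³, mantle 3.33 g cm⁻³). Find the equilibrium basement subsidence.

927 m

Submarine loading: the sediment displaces seawater, and the subsidence is in turn flooded, so s (ρ_m − ρ_w) = t (ρ_sed − ρ_w).
s = 1930 m × (2.13 − 1.02) / (3.33 − 1.02) = 927 m.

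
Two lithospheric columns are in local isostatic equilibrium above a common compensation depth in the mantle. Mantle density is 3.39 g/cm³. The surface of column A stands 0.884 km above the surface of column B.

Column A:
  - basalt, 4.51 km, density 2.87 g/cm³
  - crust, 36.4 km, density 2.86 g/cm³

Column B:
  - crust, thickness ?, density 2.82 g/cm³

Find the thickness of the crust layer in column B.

32.7 km

Take the compensation level at the base of the deeper column (depth z_c below the surface of column A) and equate Σ ρ_i t_i down to z_c; mantle fills any gap and the z_c terms cancel.
Column A: 4.51×2.87 + 36.4×2.86 + (z_c − 40.91)×3.39
Column B: 0.884×0 + x×2.82 + (z_c − 0.884 − 0 − x)×3.39
The z_c×3.39 term appears on both sides and cancels. Collect the known terms of each column as K = Σ(ρt)_known − 3.39 × (depth of known layers): K_A = 117.0477 − 3.39×40.91 = −21.6372; K_B = 0 − 3.39×(0.884 + 0) = −2.99676.
Balance: K_A = K_B − x×(3.39 − 2.82), so x = (K_B − K_A)/(3.39 − 2.82) = 18.6404/0.57 = 32.7 km.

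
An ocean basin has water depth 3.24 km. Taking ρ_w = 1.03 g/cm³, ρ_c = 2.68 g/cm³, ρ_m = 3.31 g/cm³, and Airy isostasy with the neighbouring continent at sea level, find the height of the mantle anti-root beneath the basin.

8.49 km

By Archimedes' principle applied to the lithosphere: replacing crust with seawater at the top is compensated by replacing crust with mantle at the base: d (ρ_c − ρ_w) = a (ρ_m − ρ_c).
a = d (ρ_c − ρ_w)/(ρ_m − ρ_c) = 3.24 km × 1.65/0.63 = 8.49 km.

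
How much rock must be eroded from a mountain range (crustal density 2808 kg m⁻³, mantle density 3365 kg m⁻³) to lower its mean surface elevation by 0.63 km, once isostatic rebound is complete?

Net drop Δ = e − u = e − e ρ_c/ρ_m = e (ρ_m − ρ_c)/ρ_m.
e = Δ ρ_m/(ρ_m − ρ_c) = 0.63 km × 3365/557 = 3.81 km.

3.81 km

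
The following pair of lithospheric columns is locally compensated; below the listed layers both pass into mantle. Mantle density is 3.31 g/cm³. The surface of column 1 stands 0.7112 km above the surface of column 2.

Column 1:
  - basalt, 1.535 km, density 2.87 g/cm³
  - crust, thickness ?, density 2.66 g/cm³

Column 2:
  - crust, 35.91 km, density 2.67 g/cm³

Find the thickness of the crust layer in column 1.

Take the compensation level at the base of the deeper column (depth z_c below the surface of column 1) and equate Σ ρ_i t_i down to z_c; mantle fills any gap and the z_c terms cancel.
Column 1: 1.535×2.87 + x×2.66 + (z_c − 1.535 − x)×3.31
Column 2: 0.7112×0 + 35.91×2.67 + (z_c − 0.7112 − 35.91)×3.31
The z_c×3.31 term appears on both sides and cancels. Collect the known terms of each column as K = Σ(ρt)_known − 3.31 × (depth of known layers): K_1 = 4.40545 − 3.31×1.535 = −0.6754; K_2 = 95.8797 − 3.31×(0.7112 + 35.91) = −25.336472.
Balance: K_1 − x×(3.31 − 2.66) = K_2, so x = (K_1 − K_2)/(3.31 − 2.66) = 24.6611/0.65 = 37.9 km.

37.9 km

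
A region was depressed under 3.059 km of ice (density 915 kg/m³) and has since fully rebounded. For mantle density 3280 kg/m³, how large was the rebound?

Removing the load lets mantle flow back in; uplift u satisfies ρ_ice t = ρ_m u.
u = t ρ_ice/ρ_m = 3.059 km × 915/3280 = 0.853 km.

0.853 km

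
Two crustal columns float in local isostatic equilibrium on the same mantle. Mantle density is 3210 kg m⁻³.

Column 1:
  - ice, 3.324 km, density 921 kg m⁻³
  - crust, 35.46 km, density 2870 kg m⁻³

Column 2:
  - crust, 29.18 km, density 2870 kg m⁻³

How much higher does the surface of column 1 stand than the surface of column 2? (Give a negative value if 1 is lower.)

3.04 km

For any compensation level in the mantle, the mantle terms cancel and isostasy reduces to e = (Σt_1 − Σt_2) − (Σ(ρt)_1 − Σ(ρt)_2) / ρ_m.
Σt_1 = 38.784 km; Σt_2 = 29.18 km; Σ(ρt)_1 = 104831.604; Σ(ρt)_2 = 83746.6 (in km·kg m⁻³).
e = (38.784 − 29.18) − (104831.604 − 83746.6) / 3210 = 3.04 km.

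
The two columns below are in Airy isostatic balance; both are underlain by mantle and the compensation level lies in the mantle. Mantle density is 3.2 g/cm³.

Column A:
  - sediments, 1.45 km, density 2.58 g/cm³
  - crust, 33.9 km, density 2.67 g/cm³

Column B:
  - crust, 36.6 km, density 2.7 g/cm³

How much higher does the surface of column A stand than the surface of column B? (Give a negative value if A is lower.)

0.177 km

For any compensation level in the mantle, the mantle terms cancel and isostasy reduces to e = (Σt_A − Σt_B) − (Σ(ρt)_A − Σ(ρt)_B) / ρ_m.
Σt_A = 35.35 km; Σt_B = 36.6 km; Σ(ρt)_A = 94.254; Σ(ρt)_B = 98.82 (in km·g/cm³).
e = (35.35 − 36.6) − (94.254 − 98.82) / 3.2 = 0.177 km.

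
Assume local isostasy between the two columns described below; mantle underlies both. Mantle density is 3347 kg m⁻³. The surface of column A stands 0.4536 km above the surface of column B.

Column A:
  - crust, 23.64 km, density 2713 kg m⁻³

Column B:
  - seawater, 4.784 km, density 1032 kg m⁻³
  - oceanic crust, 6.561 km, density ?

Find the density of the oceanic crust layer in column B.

Take the compensation level at the base of the deeper column (depth z_c below the surface of column A) and equate Σ ρ_i t_i down to z_c; mantle fills any gap and the z_c terms cancel.
Column A: 23.64×2713 + (z_c − 23.64)×3347
Column B: 0.4536×0 + 4.784×1032 + 6.561×ρ + (z_c − 0.4536 − 11.345)×3347
The z_c×3347 term appears on both sides and cancels. Collect the known terms of each column as K = Σ(ρt)_known − 3347 × (depth of known layers): K_A = 64135.32 − 3347×23.64 = −14987.76; K_B = 4937.088 − 3347×(0.4536 + 11.345) = −34552.8262.
Balance: K_A = K_B + 6.561×ρ, so ρ = (K_A − K_B)/6.561 = 19565.1/6.561 = 2980 kg m⁻³.

2980 kg m⁻³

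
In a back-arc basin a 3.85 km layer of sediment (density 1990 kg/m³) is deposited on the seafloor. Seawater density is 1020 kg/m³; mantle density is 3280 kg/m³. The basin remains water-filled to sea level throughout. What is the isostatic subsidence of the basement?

Submarine loading: the sediment displaces seawater, and the subsidence is in turn flooded, so s (ρ_m − ρ_w) = t (ρ_sed − ρ_w).
s = 3.85 km × (1990 − 1020) / (3280 − 1020) = 1.65 km.

1.65 km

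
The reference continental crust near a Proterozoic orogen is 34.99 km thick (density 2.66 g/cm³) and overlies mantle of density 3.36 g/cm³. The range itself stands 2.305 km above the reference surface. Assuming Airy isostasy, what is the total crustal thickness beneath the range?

Root depth r = h ρ_c / (ρ_m − ρ_c) = 2.305 km × 2.66 / 0.7 = 8.759 km.
Total thickness = T + h + r = 34.99 km + 2.305 km + 8.759 km = 46.1 km.

46.1 km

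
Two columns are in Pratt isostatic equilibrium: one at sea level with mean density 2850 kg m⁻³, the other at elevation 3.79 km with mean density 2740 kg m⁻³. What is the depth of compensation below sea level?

94.4 km

ρ_ref D = ρ (D + h) → D (ρ_ref − ρ) = ρ h.
D = ρ h/(ρ_ref − ρ) = 2740 × 3.79 km/(2850 − 2740) = 94.4 km.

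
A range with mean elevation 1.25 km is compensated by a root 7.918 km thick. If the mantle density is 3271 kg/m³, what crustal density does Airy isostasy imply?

2830 kg/m³

ρ_c h = (ρ_m − ρ_c) r → ρ_c (h + r) = ρ_m r → ρ_c = ρ_m r / (h + r).
ρ_c = 3271 × 7.918 km / (1.25 km + 7.918 km) = 2830 kg/m³.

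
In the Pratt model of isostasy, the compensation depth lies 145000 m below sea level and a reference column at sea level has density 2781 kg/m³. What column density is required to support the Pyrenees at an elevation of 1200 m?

Pratt balance: ρ_ref D = ρ (D + h).
ρ = ρ_ref D/(D + h) = 2781 × 145000 m/(145000 m + 1200 m) = 2760 kg/m³.

2760 kg/m³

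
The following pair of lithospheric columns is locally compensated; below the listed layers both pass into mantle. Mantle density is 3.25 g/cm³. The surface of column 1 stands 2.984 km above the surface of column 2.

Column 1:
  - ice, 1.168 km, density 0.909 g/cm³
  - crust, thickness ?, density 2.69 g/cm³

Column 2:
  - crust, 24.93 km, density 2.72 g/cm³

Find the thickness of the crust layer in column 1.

Take the compensation level at the base of the deeper column (depth z_c below the surface of column 1) and equate Σ ρ_i t_i down to z_c; mantle fills any gap and the z_c terms cancel.
Column 1: 1.168×0.909 + x×2.69 + (z_c − 1.168 − x)×3.25
Column 2: 2.984×0 + 24.93×2.72 + (z_c − 2.984 − 24.93)×3.25
The z_c×3.25 term appears on both sides and cancels. Collect the known terms of each column as K = Σ(ρt)_known − 3.25 × (depth of known layers): K_1 = 1.061712 − 3.25×1.168 = −2.734288; K_2 = 67.8096 − 3.25×(2.984 + 24.93) = −22.9109.
Balance: K_1 − x×(3.25 − 2.69) = K_2, so x = (K_1 − K_2)/(3.25 − 2.69) = 20.1766/0.56 = 36 km.

36 km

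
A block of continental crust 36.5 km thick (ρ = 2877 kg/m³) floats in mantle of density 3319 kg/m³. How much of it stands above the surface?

4.86 km

Floating equilibrium: submerged depth d = t ρ_obj/ρ_fluid = 36.5 km × 2877/3319 = 31.64 km.
Freeboard = t − d = 36.5 km − 31.64 km = 4.86 km.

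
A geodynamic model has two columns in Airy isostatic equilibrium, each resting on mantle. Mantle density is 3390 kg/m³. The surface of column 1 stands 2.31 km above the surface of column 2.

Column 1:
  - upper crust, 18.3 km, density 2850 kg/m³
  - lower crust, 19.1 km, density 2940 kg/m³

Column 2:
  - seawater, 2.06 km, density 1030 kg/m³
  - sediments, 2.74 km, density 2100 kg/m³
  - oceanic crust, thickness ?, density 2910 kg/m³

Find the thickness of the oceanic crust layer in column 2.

4.69 km

Take the compensation level at the base of the deeper column (depth z_c below the surface of column 1) and equate Σ ρ_i t_i down to z_c; mantle fills any gap and the z_c terms cancel.
Column 1: 18.3×2850 + 19.1×2940 + (z_c − 37.4)×3390
Column 2: 2.31×0 + 2.06×1030 + 2.74×2100 + x×2910 + (z_c − 2.31 − 4.8 − x)×3390
The z_c×3390 term appears on both sides and cancels. Collect the known terms of each column as K = Σ(ρt)_known − 3390 × (depth of known layers): K_1 = 108309 − 3390×37.4 = −18477; K_2 = 7875.8 − 3390×(2.31 + 4.8) = −16227.1.
Balance: K_1 = K_2 − x×(3390 − 2910), so x = (K_2 − K_1)/(3390 − 2910) = 2249.9/480 = 4.69 km.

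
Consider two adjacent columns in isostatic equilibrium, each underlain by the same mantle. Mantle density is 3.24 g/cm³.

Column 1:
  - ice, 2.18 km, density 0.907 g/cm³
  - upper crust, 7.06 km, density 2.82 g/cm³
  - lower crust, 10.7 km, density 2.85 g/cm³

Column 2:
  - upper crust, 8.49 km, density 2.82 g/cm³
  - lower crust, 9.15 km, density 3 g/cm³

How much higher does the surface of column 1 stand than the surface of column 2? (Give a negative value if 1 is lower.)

For any compensation level in the mantle, the mantle terms cancel and isostasy reduces to e = (Σt_1 − Σt_2) − (Σ(ρt)_1 − Σ(ρt)_2) / ρ_m.
Σt_1 = 19.94 km; Σt_2 = 17.64 km; Σ(ρt)_1 = 52.38146; Σ(ρt)_2 = 51.3918 (in km·g/cm³).
e = (19.94 − 17.64) − (52.38146 − 51.3918) / 3.24 = 1.99 km.

1.99 km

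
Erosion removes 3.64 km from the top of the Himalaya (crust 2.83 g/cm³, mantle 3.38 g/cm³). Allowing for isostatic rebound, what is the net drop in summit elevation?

Rebound u = e ρ_c/ρ_m = 3.64 km × 2.83/3.38 = 3.048 km.
Net surface drop = e − u = 3.64 km − 3.048 km = e (ρ_m − ρ_c)/ρ_m = 0.592 km.

0.592 km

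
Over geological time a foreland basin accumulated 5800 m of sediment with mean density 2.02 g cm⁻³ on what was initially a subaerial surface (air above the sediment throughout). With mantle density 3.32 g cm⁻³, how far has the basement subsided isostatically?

3530 m

Subaerial load: s = t ρ_sed / ρ_m = 5800 m × 2.02/3.32 = 3530 m.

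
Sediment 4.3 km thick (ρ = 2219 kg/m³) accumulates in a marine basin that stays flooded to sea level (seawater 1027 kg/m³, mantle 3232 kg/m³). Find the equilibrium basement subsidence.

2.32 km

Submarine loading: the sediment displaces seawater, and the subsidence is in turn flooded, so s (ρ_m − ρ_w) = t (ρ_sed − ρ_w).
s = 4.3 km × (2219 − 1027) / (3232 − 1027) = 2.32 km.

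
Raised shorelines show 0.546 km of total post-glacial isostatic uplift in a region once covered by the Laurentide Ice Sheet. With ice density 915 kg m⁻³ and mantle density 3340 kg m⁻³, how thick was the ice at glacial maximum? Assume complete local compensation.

u = t ρ_ice/ρ_m → t = u ρ_m/ρ_ice = 0.546 km × 3340/915 = 1.99 km.

1.99 km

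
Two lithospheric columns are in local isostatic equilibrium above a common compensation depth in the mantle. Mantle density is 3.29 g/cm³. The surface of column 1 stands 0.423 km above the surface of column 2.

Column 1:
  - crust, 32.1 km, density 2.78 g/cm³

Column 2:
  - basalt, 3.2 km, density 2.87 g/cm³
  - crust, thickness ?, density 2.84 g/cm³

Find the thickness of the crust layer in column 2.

Take the compensation level at the base of the deeper column (depth z_c below the surface of column 1) and equate Σ ρ_i t_i down to z_c; mantle fills any gap and the z_c terms cancel.
Column 1: 32.1×2.78 + (z_c − 32.1)×3.29
Column 2: 0.423×0 + 3.2×2.87 + x×2.84 + (z_c − 0.423 − 3.2 − x)×3.29
The z_c×3.29 term appears on both sides and cancels. Collect the known terms of each column as K = Σ(ρt)_known − 3.29 × (depth of known layers): K_1 = 89.238 − 3.29×32.1 = −16.371; K_2 = 9.184 − 3.29×(0.423 + 3.2) = −2.73567.
Balance: K_1 = K_2 − x×(3.29 − 2.84), so x = (K_2 − K_1)/(3.29 − 2.84) = 13.6353/0.45 = 30.3 km.

30.3 km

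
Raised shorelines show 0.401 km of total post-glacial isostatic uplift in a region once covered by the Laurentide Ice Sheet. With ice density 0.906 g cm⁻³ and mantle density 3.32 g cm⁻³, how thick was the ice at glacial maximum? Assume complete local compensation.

u = t ρ_ice/ρ_m → t = u ρ_m/ρ_ice = 0.401 km × 3.32/0.906 = 1.47 km.

1.47 km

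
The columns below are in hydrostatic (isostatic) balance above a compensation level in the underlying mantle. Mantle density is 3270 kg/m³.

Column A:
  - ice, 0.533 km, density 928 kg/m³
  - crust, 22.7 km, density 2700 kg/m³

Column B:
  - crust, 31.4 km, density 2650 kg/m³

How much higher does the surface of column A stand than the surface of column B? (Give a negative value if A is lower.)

−1.61 km

For any compensation level in the mantle, the mantle terms cancel and isostasy reduces to e = (Σt_A − Σt_B) − (Σ(ρt)_A − Σ(ρt)_B) / ρ_m.
Σt_A = 23.233 km; Σt_B = 31.4 km; Σ(ρt)_A = 61784.624; Σ(ρt)_B = 83210 (in km·kg/m³).
e = (23.233 − 31.4) − (61784.624 − 83210) / 3270 = −1.61 km.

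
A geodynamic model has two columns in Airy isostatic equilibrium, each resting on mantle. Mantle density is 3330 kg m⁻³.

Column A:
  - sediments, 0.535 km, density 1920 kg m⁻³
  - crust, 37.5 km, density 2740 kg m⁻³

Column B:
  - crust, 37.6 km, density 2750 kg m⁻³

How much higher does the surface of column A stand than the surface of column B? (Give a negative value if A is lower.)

For any compensation level in the mantle, the mantle terms cancel and isostasy reduces to e = (Σt_A − Σt_B) − (Σ(ρt)_A − Σ(ρt)_B) / ρ_m.
Σt_A = 38.035 km; Σt_B = 37.6 km; Σ(ρt)_A = 103777.2; Σ(ρt)_B = 103400 (in km·kg m⁻³).
e = (38.035 − 37.6) − (103777.2 − 103400) / 3330 = 0.322 km.

0.322 km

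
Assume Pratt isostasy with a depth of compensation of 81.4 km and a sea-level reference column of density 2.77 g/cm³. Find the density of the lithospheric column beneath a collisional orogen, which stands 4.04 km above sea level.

Pratt balance: ρ_ref D = ρ (D + h).
ρ = ρ_ref D/(D + h) = 2.77 × 81.4 km/(81.4 km + 4.04 km) = 2.64 g/cm³.

2.64 g/cm³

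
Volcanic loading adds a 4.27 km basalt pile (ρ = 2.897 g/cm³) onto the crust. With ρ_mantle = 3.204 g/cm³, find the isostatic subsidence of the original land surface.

3.86 km

Subaerial loading: s = t ρ_load / ρ_m.
s = 4.27 km × 2.897/3.204 = 3.86 km.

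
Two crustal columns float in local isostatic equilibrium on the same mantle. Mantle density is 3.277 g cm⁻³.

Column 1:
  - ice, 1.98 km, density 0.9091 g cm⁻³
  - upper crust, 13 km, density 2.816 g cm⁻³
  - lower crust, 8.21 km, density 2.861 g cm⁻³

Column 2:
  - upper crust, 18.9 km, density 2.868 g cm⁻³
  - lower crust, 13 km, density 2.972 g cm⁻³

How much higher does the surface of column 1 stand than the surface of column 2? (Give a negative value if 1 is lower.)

0.733 km

For any compensation level in the mantle, the mantle terms cancel and isostasy reduces to e = (Σt_1 − Σt_2) − (Σ(ρt)_1 − Σ(ρt)_2) / ρ_m.
Σt_1 = 23.19 km; Σt_2 = 31.9 km; Σ(ρt)_1 = 61.896828; Σ(ρt)_2 = 92.8412 (in km·g cm⁻³).
e = (23.19 − 31.9) − (61.896828 − 92.8412) / 3.277 = 0.733 km.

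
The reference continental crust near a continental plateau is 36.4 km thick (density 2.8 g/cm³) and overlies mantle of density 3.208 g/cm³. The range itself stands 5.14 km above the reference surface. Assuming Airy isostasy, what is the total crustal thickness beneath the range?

76.8 km

Root depth r = h ρ_c / (ρ_m − ρ_c) = 5.14 km × 2.8 / 0.408 = 35.27 km.
Total thickness = T + h + r = 36.4 km + 5.14 km + 35.27 km = 76.8 km.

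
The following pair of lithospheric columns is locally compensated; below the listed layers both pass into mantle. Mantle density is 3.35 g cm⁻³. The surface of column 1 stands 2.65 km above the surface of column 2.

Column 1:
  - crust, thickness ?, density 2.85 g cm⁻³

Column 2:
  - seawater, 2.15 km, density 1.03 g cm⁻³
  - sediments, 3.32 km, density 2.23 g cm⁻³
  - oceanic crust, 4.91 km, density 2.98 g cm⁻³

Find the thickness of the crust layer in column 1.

38.8 km

Take the compensation level at the base of the deeper column (depth z_c below the surface of column 1) and equate Σ ρ_i t_i down to z_c; mantle fills any gap and the z_c terms cancel.
Column 1: x×2.85 + (z_c − 0 − x)×3.35
Column 2: 2.65×0 + 2.15×1.03 + 3.32×2.23 + 4.91×2.98 + (z_c − 2.65 − 10.38)×3.35
The z_c×3.35 term appears on both sides and cancels. Collect the known terms of each column as K = Σ(ρt)_known − 3.35 × (depth of known layers): K_1 = 0 − 3.35×0 = 0; K_2 = 24.2499 − 3.35×(2.65 + 10.38) = −19.4006.
Balance: K_1 − x×(3.35 − 2.85) = K_2, so x = (K_1 − K_2)/(3.35 − 2.85) = 19.4006/0.5 = 38.8 km.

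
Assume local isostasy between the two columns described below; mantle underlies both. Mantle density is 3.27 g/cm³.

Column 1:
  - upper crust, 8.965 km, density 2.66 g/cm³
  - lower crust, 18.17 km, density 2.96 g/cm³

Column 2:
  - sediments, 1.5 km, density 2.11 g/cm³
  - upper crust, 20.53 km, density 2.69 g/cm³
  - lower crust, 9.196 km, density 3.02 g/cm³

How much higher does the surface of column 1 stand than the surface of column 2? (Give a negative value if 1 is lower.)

For any compensation level in the mantle, the mantle terms cancel and isostasy reduces to e = (Σt_1 − Σt_2) − (Σ(ρt)_1 − Σ(ρt)_2) / ρ_m.
Σt_1 = 27.135 km; Σt_2 = 31.226 km; Σ(ρt)_1 = 77.6301; Σ(ρt)_2 = 86.16262 (in km·g/cm³).
e = (27.135 − 31.226) − (77.6301 − 86.16262) / 3.27 = −1.48 km.

−1.48 km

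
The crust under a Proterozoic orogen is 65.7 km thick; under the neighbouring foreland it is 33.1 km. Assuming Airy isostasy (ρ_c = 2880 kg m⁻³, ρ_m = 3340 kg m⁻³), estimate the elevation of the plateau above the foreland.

Excess crust Δ = 65.7 km − 33.1 km = 32.6 km, split between elevation h and root r with h + r = Δ.
Airy balance ρ_c h = (ρ_m − ρ_c) r gives r = h ρ_c/(ρ_m − ρ_c), so h (1 + ρ_c/(ρ_m − ρ_c)) = Δ, i.e. h = Δ (ρ_m − ρ_c)/ρ_m.
h = 32.6 km × 460/3340 = 4.49 km.

4.49 km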